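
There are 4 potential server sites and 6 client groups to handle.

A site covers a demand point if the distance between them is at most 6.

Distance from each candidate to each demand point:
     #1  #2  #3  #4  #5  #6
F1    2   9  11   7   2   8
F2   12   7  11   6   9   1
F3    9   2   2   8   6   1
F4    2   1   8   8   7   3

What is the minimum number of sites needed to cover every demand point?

3

Coverage sets (demand points within 6 of each site):
  F1: {#1, #5}
  F2: {#4, #6}
  F3: {#2, #3, #5, #6}
  F4: {#1, #2, #6}
No 2 sites suffice: every size-2 union leaves at least one demand point uncovered.
But {F1, F2, F3} covers everything, so the minimum is 3.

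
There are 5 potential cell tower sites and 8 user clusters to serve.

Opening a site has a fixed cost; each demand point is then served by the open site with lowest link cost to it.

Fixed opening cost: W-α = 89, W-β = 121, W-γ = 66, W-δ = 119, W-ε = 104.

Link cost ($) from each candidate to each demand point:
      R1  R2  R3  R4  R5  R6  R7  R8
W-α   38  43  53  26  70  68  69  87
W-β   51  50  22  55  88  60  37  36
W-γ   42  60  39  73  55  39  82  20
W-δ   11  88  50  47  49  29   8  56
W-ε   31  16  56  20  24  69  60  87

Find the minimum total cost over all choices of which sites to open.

419

Open {W-γ, W-ε}: assign each demand point to its cheapest open site.
  R1→W-ε 31, R2→W-ε 16, R3→W-γ 39, R4→W-ε 20, R5→W-ε 24, R6→W-γ 39, R7→W-ε 60, R8→W-γ 20
  link cost 249, fixed 170 → total 419.
Compare {W-δ, W-ε}: link cost 214 + fixed 223 = 437.
Compare {W-γ, W-δ}: link cost 263 + fixed 185 = 448.
Compare {W-γ, W-δ, W-ε}: link cost 167 + fixed 289 = 456.
All other subsets cost ≥ 437. Minimum total cost: 419.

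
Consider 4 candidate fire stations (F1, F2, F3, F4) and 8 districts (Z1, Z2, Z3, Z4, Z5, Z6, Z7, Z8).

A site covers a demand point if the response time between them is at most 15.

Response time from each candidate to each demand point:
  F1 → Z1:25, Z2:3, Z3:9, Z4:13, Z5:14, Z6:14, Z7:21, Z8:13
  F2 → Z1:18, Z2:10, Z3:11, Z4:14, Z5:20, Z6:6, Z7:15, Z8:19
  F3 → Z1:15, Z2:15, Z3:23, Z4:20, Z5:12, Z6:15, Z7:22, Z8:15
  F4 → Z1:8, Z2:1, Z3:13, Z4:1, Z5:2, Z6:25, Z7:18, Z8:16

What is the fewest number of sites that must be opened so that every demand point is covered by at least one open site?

2

Coverage sets (demand points within 15 of each site):
  F1: {Z2, Z3, Z4, Z5, Z6, Z8}
  F2: {Z2, Z3, Z4, Z6, Z7}
  F3: {Z1, Z2, Z5, Z6, Z8}
  F4: {Z1, Z2, Z3, Z4, Z5}
No single site covers all 8 demand points.
But {F2, F3} covers everything, so the minimum is 2.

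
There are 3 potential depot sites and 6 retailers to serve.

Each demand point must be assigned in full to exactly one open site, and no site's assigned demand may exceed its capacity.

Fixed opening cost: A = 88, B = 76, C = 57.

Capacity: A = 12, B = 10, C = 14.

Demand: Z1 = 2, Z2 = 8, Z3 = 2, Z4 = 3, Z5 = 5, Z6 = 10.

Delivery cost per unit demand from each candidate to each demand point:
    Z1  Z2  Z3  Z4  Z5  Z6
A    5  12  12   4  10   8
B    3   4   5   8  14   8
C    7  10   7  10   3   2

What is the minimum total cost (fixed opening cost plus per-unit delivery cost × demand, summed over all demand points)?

355

Open {A, B, C}; cheapest assignment that respects the capacities:
  A (cap 12, load 8): Z4, Z5 — cost 3×4 + 5×10 = 62
  B (cap 10, load 10): Z1, Z2 — cost 2×3 + 8×4 = 38
  C (cap 14, load 12): Z3, Z6 — cost 2×7 + 10×2 = 34
  Shipping 134, fixed 221 → total 355.
  Any other capacity-feasible assignment to {A, B, C} ships for at least 134.
Total demand is 30 and no other set of sites has combined capacity ≥ 30, so {A, B, C} is the only feasible choice of open sites. Minimum: 355.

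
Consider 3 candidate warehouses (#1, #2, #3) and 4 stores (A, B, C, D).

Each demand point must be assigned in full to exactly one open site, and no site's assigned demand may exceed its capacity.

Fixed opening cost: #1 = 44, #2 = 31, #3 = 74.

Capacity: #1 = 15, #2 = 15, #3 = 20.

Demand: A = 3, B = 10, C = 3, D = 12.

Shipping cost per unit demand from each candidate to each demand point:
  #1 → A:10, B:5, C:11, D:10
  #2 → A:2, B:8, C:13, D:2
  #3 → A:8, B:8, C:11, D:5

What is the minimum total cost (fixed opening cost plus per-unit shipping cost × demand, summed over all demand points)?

188

Open {#1, #2}; cheapest assignment that respects the capacities:
  #1 (cap 15, load 13): B, C — cost 10×5 + 3×11 = 83
  #2 (cap 15, load 15): A, D — cost 3×2 + 12×2 = 30
  Shipping 113, fixed 75 → total 188.
  Any other capacity-feasible assignment to {#1, #2} ships for at least 113.
Compare {#2, #3}: its best feasible assignment gives total 248.
Compare {#1, #2, #3}: its best feasible assignment gives total 262.
Every other set of open sites that can feasibly serve all demand totals ≥ 248 even under its best assignment. Minimum: 188.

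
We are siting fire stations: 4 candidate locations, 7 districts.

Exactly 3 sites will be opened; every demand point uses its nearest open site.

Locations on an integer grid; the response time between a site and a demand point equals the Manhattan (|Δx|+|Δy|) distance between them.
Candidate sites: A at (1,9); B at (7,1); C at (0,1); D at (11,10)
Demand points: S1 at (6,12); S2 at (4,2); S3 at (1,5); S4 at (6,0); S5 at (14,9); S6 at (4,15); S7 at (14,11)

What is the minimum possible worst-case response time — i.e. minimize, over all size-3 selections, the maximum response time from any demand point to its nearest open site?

9

Open {A, B, D}.
  Farthest demand point is S6 at response time 9 (to A); all others are ≤ 9.
With {A, C, D} the worst case is 9.
With {B, C, D} the worst case is 12.
No size-3 selection achieves below 9.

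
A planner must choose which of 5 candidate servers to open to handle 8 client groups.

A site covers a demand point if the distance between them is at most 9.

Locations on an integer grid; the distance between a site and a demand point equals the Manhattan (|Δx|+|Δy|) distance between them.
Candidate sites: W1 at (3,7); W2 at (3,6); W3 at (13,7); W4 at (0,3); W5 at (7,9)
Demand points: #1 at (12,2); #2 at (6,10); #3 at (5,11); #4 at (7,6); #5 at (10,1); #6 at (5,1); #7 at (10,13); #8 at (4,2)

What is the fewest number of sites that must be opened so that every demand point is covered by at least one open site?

Coverage sets (demand points within 9 of each site):
  W1: {#2, #3, #4, #6, #8}
  W2: {#2, #3, #4, #6, #8}
  W3: {#1, #4, #5, #7}
  W4: {#6, #8}
  W5: {#2, #3, #4, #7}
No single site covers all 8 demand points.
But {W1, W3} covers everything, so the minimum is 2.

2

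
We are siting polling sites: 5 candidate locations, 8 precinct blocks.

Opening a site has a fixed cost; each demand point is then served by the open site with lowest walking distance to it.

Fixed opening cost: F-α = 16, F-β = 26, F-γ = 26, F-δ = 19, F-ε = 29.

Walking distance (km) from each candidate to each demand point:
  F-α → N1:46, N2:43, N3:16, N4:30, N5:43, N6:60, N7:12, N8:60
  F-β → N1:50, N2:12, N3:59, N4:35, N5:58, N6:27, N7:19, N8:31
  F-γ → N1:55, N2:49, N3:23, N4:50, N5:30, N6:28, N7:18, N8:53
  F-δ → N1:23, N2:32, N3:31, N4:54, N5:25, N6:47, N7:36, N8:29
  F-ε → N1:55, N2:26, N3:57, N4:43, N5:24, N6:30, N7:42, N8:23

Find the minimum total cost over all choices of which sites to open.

235

Open {F-α, F-β, F-δ}: assign each demand point to its cheapest open site.
  N1→F-δ 23, N2→F-β 12, N3→F-α 16, N4→F-α 30, N5→F-δ 25, N6→F-β 27, N7→F-α 12, N8→F-δ 29
  walking distance 174, fixed 61 → total 235.
Compare {F-β, F-δ}: walking distance 201 + fixed 45 = 246.
Compare {F-α, F-δ, F-ε}: walking distance 184 + fixed 64 = 248.
Compare {F-α, F-δ}: walking distance 214 + fixed 35 = 249.
All other subsets cost ≥ 246. Minimum total cost: 235.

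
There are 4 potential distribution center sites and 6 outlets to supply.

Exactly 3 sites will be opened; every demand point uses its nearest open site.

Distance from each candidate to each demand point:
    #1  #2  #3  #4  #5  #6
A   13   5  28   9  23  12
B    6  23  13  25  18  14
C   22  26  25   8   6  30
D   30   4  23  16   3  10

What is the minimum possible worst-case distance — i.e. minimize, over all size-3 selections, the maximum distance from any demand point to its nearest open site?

13

Open {A, B, C}.
  Farthest demand point is #3 at distance 13 (to B); all others are ≤ 13.
With {A, B, D} the worst case is 13.
With {B, C, D} the worst case is 13.
No size-3 selection achieves below 13.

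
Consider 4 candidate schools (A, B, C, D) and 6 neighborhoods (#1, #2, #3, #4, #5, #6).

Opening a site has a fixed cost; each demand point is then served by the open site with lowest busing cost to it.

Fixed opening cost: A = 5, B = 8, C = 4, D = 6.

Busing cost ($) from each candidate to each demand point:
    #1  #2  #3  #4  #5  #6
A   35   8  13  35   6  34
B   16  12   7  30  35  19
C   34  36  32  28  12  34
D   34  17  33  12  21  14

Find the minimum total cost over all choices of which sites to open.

82

Open {A, B, D}: assign each demand point to its cheapest open site.
  #1→B 16, #2→A 8, #3→B 7, #4→D 12, #5→A 6, #6→D 14
  busing cost 63, fixed 19 → total 82.
Compare {A, B, C, D}: busing cost 63 + fixed 23 = 86.
Compare {B, C, D}: busing cost 73 + fixed 18 = 91.
Compare {B, D}: busing cost 82 + fixed 14 = 96.
All other subsets cost ≥ 86. Minimum total cost: 82.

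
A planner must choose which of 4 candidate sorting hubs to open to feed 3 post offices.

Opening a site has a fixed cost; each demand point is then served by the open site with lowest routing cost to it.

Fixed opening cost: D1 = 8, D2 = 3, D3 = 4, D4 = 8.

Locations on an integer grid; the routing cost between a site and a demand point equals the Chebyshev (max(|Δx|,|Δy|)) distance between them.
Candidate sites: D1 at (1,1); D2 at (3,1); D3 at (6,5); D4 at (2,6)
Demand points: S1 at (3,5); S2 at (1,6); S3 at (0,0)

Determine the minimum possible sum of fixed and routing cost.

Open {D2}: assign each demand point to its cheapest open site.
  S1→D2 4, S2→D2 5, S3→D2 3
  routing cost 12, fixed 3 → total 15.
Compare {D4}: routing cost 8 + fixed 8 = 16.
Compare {D2, D4}: routing cost 5 + fixed 11 = 16.
Compare {D1}: routing cost 10 + fixed 8 = 18.
All other subsets cost ≥ 16. Minimum total cost: 15.

15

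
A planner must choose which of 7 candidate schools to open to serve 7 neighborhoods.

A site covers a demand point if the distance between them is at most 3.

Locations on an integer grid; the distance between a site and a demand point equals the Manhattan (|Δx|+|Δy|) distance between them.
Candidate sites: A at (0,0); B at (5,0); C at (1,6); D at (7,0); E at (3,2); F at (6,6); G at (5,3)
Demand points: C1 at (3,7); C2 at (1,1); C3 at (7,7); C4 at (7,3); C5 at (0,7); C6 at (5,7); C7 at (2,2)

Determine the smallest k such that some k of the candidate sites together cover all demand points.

Coverage sets (demand points within 3 of each site):
  A: {C2}
  B: {}
  C: {C1, C5}
  D: {C4}
  E: {C2, C7}
  F: {C3, C6}
  G: {C4}
No 3 sites suffice: every size-3 union leaves at least one demand point uncovered.
But {C, D, E, F} covers everything, so the minimum is 4.

4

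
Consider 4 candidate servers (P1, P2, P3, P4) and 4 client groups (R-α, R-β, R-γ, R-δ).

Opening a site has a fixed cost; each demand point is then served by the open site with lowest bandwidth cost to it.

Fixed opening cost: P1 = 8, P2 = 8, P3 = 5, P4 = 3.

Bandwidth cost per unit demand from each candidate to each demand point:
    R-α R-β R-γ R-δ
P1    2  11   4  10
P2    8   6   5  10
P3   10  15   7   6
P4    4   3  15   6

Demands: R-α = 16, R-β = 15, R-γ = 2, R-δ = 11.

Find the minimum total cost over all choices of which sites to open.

162

Open {P1, P4}: assign each demand point to its cheapest open site.
  R-α→P1 16×2=32, R-β→P4 15×3=45, R-γ→P1 2×4=8, R-δ→P4 11×6=66
  bandwidth cost 151, fixed 11 → total 162.
Compare {P1, P3, P4}: bandwidth cost 151 + fixed 16 = 167.
Compare {P1, P2, P4}: bandwidth cost 151 + fixed 19 = 170.
Compare {P1, P2, P3, P4}: bandwidth cost 151 + fixed 24 = 175.
All other subsets cost ≥ 167. Minimum total cost: 162.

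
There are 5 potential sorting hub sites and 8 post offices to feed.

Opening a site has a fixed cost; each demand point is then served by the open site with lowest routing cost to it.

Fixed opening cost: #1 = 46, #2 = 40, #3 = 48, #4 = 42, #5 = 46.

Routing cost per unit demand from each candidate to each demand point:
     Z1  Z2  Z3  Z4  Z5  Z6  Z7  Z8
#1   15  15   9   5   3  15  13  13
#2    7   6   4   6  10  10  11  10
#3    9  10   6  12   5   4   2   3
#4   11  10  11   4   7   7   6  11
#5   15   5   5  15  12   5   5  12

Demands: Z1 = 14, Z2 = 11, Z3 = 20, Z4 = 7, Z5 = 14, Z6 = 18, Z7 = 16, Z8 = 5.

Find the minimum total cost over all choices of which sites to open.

Open {#2, #3}: assign each demand point to its cheapest open site.
  Z1→#2 14×7=98, Z2→#2 11×6=66, Z3→#2 20×4=80, Z4→#2 7×6=42, Z5→#3 14×5=70, Z6→#3 18×4=72, Z7→#3 16×2=32, Z8→#3 5×3=15
  routing cost 475, fixed 88 → total 563.
Compare {#1, #2, #3}: routing cost 440 + fixed 134 = 574.
Compare {#2, #3, #4}: routing cost 461 + fixed 130 = 591.
Compare {#2, #3, #5}: routing cost 464 + fixed 134 = 598.
All other subsets cost ≥ 574. Minimum total cost: 563.

563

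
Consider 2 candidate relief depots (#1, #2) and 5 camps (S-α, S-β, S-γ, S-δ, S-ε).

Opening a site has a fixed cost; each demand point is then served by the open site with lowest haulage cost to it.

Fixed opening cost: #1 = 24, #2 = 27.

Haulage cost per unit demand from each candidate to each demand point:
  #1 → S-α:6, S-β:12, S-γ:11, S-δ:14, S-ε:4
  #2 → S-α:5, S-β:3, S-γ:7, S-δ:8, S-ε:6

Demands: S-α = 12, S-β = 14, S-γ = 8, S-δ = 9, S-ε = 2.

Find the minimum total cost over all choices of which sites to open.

269

Open {#2}: assign each demand point to its cheapest open site.
  S-α→#2 12×5=60, S-β→#2 14×3=42, S-γ→#2 8×7=56, S-δ→#2 9×8=72, S-ε→#2 2×6=12
  haulage cost 242, fixed 27 → total 269.
Compare {#1, #2}: haulage cost 238 + fixed 51 = 289.
Compare {#1}: haulage cost 462 + fixed 24 = 486.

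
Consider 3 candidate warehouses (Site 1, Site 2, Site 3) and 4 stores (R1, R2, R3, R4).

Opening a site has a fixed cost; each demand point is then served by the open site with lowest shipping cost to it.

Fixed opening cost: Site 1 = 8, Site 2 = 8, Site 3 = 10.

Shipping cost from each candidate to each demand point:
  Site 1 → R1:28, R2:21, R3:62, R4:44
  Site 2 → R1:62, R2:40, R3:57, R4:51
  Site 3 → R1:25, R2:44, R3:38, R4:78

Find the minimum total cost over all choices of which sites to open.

146

Open {Site 1, Site 3}: assign each demand point to its cheapest open site.
  R1→Site 3 25, R2→Site 1 21, R3→Site 3 38, R4→Site 1 44
  shipping cost 128, fixed 18 → total 146.
Compare {Site 1, Site 2, Site 3}: shipping cost 128 + fixed 26 = 154.
Compare {Site 1}: shipping cost 155 + fixed 8 = 163.
Compare {Site 1, Site 2}: shipping cost 150 + fixed 16 = 166.
All other subsets cost ≥ 154. Minimum total cost: 146.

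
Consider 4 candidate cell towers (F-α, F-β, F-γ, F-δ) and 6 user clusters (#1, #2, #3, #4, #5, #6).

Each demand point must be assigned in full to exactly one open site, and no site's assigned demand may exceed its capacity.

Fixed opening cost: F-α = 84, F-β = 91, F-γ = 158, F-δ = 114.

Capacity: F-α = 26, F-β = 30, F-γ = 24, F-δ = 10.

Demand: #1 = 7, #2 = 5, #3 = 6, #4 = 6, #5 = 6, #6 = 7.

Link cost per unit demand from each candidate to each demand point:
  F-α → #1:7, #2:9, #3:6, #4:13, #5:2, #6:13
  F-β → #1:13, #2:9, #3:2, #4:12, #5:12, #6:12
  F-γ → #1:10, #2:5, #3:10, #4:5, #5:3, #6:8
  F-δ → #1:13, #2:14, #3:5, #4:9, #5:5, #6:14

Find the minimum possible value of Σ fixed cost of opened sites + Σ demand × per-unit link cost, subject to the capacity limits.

449

Open {F-α, F-β}; cheapest assignment that respects the capacities:
  F-α (cap 26, load 18): #1, #2, #5 — cost 7×7 + 5×9 + 6×2 = 106
  F-β (cap 30, load 19): #3, #4, #6 — cost 6×2 + 6×12 + 7×12 = 168
  Shipping 274, fixed 175 → total 449.
  Any other capacity-feasible assignment to {F-α, F-β} ships for at least 274.
Compare {F-α, F-γ}: its best feasible assignment gives total 450.
Compare {F-β, F-γ}: its best feasible assignment gives total 481.
Every other set of open sites that can feasibly serve all demand totals ≥ 450 even under its best assignment. Minimum: 449.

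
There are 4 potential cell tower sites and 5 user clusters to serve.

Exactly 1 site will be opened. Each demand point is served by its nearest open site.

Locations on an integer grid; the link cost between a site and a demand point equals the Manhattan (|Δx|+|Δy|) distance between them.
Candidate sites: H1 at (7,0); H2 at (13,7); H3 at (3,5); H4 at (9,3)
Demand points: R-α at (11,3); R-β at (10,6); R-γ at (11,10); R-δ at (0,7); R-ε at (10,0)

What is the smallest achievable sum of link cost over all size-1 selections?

32

Open {H4}.
  R-α→H4 2, R-β→H4 4, R-γ→H4 9, R-δ→H4 13, R-ε→H4 4  ⇒ total 32.
Compare {H2}: total 38.
Compare {H1}: total 47.
No size-1 selection does better; minimum is 32.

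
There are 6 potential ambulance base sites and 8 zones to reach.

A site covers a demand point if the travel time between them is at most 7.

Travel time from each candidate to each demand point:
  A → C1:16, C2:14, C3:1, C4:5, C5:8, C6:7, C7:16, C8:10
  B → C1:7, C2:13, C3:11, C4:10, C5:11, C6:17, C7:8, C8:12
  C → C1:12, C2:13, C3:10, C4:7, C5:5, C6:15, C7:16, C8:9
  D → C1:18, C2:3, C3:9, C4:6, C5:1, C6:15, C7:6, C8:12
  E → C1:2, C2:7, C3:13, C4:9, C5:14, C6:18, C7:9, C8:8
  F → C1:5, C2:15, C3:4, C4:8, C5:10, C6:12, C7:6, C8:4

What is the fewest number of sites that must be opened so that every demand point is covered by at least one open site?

3

Coverage sets (demand points within 7 of each site):
  A: {C3, C4, C6}
  B: {C1}
  C: {C4, C5}
  D: {C2, C4, C5, C7}
  E: {C1, C2}
  F: {C1, C3, C7, C8}
No 2 sites suffice: every size-2 union leaves at least one demand point uncovered.
But {A, D, F} covers everything, so the minimum is 3.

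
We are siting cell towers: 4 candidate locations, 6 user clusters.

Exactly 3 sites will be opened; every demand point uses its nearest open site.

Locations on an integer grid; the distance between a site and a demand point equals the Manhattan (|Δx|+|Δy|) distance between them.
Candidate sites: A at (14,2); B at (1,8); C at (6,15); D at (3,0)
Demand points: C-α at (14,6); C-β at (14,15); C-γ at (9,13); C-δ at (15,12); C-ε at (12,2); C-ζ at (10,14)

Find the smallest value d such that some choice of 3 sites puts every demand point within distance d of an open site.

Open {A, B, C}.
  Farthest demand point is C-δ at distance 11 (to A); all others are ≤ 11.
With {A, C, D} the worst case is 11.
With {A, B, D} the worst case is 15.
No size-3 selection achieves below 11.

11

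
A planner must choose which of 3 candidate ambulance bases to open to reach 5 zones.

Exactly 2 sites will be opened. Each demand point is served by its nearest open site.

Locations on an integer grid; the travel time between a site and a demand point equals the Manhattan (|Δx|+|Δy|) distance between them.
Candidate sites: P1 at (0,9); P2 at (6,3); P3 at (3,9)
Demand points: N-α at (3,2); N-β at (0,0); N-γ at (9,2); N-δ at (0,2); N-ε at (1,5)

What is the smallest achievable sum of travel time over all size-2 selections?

Open {P1, P2}.
  N-α→P2 4, N-β→P1 9, N-γ→P2 4, N-δ→P1 7, N-ε→P1 5  ⇒ total 29.
Compare {P2, P3}: total 30.
Compare {P1, P3}: total 41.

29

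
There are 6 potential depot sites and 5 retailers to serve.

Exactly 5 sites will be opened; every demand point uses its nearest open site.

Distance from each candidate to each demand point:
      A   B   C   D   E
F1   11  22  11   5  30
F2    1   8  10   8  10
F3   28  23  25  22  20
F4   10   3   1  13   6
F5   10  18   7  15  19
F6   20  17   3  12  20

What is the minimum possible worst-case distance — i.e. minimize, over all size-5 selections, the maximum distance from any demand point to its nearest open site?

6

Open {F1, F2, F3, F4, F5}.
  Farthest demand point is E at distance 6 (to F4); all others are ≤ 6.
With {F1, F2, F3, F4, F6} the worst case is 6.
With {F1, F2, F4, F5, F6} the worst case is 6.
No size-5 selection achieves below 6.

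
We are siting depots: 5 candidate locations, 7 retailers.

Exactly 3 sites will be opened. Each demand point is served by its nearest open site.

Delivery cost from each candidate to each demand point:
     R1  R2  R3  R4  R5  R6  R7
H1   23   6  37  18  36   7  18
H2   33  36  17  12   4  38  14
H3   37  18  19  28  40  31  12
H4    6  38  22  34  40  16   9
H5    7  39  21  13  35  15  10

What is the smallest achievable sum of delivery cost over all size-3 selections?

Open {H1, H2, H4}.
  R1→H4 6, R2→H1 6, R3→H2 17, R4→H2 12, R5→H2 4, R6→H1 7, R7→H4 9  ⇒ total 61.
Compare {H1, H2, H5}: total 63.
Compare {H1, H2, H3}: total 81.
No size-3 selection does better; minimum is 61.

61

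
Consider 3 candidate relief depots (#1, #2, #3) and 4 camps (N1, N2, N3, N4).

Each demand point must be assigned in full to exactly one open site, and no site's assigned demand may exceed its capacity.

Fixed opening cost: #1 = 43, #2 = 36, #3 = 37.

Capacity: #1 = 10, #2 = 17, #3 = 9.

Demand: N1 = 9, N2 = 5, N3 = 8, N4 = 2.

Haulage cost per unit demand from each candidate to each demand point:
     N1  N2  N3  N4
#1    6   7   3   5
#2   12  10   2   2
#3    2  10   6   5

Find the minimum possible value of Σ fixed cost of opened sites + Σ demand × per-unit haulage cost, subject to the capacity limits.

Open {#2, #3}; cheapest assignment that respects the capacities:
  #2 (cap 17, load 15): N2, N3, N4 — cost 5×10 + 8×2 + 2×2 = 70
  #3 (cap 9, load 9): N1 — cost 9×2 = 18
  Shipping 88, fixed 73 → total 161.
  Any other capacity-feasible assignment to {#2, #3} ships for at least 88.
Compare {#1, #2, #3}: its best feasible assignment gives total 189.
Compare {#1, #2}: its best feasible assignment gives total 203.
Every other set of open sites that can feasibly serve all demand totals ≥ 189 even under its best assignment. Minimum: 161.

161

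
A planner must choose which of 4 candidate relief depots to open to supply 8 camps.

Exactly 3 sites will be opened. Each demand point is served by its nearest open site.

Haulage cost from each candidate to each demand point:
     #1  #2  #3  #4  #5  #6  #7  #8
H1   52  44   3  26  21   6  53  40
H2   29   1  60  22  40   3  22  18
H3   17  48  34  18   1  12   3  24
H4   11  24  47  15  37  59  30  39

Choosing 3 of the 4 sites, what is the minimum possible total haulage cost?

64

Open {H1, H2, H3}.
  #1→H3 17, #2→H2 1, #3→H1 3, #4→H3 18, #5→H3 1, #6→H2 3, #7→H3 3, #8→H2 18  ⇒ total 64.
Compare {H2, H3, H4}: total 86.
Compare {H1, H3, H4}: total 87.
No size-3 selection does better; minimum is 64.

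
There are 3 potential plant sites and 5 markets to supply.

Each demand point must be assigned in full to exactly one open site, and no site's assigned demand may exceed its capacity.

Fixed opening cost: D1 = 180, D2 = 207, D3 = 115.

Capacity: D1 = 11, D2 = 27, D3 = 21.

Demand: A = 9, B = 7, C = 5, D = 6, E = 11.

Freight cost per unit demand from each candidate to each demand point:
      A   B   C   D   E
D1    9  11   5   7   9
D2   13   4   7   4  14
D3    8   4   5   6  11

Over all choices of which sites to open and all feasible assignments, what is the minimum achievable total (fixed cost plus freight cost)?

Open {D2, D3}; cheapest assignment that respects the capacities:
  D2 (cap 27, load 18): B, C, D — cost 7×4 + 5×7 + 6×4 = 87
  D3 (cap 21, load 20): A, E — cost 9×8 + 11×11 = 193
  Shipping 280, fixed 322 → total 602.
  Any other capacity-feasible assignment to {D2, D3} ships for at least 280.
Compare {D1, D2}: its best feasible assignment gives total 690.
Compare {D1, D2, D3}: its best feasible assignment gives total 750.
Every other set of open sites that can feasibly serve all demand totals ≥ 690 even under its best assignment. Minimum: 602.

602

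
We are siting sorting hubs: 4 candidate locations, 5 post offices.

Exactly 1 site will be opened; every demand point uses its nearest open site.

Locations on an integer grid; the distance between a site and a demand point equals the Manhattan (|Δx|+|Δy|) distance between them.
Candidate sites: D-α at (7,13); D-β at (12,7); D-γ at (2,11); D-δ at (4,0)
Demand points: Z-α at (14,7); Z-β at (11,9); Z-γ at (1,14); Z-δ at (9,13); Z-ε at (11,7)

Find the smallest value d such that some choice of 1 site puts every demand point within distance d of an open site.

Open {D-α}.
  Farthest demand point is Z-α at distance 13 (to D-α); all others are ≤ 13.
With {D-γ} the worst case is 16.
With {D-β} the worst case is 18.
No size-1 selection achieves below 13.

13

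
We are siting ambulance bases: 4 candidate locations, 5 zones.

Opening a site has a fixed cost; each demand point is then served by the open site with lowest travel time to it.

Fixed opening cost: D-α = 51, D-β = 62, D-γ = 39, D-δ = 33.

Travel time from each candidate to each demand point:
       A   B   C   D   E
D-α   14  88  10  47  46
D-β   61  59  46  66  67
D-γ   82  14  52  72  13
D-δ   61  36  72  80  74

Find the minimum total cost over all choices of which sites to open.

Open {D-α, D-γ}: assign each demand point to its cheapest open site.
  A→D-α 14, B→D-γ 14, C→D-α 10, D→D-α 47, E→D-γ 13
  travel time 98, fixed 90 → total 188.
Compare {D-α, D-γ, D-δ}: travel time 98 + fixed 123 = 221.
Compare {D-α, D-δ}: travel time 153 + fixed 84 = 237.
Compare {D-α, D-β, D-γ}: travel time 98 + fixed 152 = 250.
All other subsets cost ≥ 221. Minimum total cost: 188.

188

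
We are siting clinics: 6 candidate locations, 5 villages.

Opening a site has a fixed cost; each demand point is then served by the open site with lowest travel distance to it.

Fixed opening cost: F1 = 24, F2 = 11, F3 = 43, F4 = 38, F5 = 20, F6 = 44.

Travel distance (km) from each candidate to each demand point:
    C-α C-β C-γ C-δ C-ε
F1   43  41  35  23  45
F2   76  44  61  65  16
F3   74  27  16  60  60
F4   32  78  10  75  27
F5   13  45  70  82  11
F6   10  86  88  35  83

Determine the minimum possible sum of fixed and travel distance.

Open {F1, F5}: assign each demand point to its cheapest open site.
  C-α→F5 13, C-β→F1 41, C-γ→F1 35, C-δ→F1 23, C-ε→F5 11
  travel distance 123, fixed 44 → total 167.
Compare {F1, F3, F5}: travel distance 90 + fixed 87 = 177.
Compare {F1, F2, F5}: travel distance 123 + fixed 55 = 178.
Compare {F1, F4, F5}: travel distance 98 + fixed 82 = 180.
All other subsets cost ≥ 177. Minimum total cost: 167.

167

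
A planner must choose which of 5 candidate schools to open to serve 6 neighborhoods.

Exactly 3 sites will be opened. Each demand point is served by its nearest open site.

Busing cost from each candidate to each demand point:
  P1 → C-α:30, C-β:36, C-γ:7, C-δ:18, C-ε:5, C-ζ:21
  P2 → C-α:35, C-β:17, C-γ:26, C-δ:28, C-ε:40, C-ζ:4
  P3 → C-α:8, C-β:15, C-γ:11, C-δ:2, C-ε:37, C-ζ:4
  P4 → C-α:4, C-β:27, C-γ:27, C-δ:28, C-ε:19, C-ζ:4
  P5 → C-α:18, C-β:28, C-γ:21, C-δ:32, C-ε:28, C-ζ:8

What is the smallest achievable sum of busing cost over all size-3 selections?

Open {P1, P3, P4}.
  C-α→P4 4, C-β→P3 15, C-γ→P1 7, C-δ→P3 2, C-ε→P1 5, C-ζ→P3 4  ⇒ total 37.
Compare {P1, P2, P3}: total 41.
Compare {P1, P3, P5}: total 41.
No size-3 selection does better; minimum is 37.

37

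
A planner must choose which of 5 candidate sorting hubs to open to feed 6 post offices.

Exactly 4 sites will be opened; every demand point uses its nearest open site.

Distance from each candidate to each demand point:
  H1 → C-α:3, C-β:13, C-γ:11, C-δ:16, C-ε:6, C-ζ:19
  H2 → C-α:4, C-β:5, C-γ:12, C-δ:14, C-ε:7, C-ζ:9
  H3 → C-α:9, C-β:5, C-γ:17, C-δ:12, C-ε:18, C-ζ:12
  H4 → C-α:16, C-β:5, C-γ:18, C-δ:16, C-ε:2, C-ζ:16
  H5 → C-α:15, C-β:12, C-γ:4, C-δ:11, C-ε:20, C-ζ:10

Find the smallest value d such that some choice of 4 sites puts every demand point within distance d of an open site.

Open {H1, H2, H3, H5}.
  Farthest demand point is C-δ at distance 11 (to H5); all others are ≤ 11.
With {H1, H2, H4, H5} the worst case is 11.
With {H1, H3, H4, H5} the worst case is 11.
No size-4 selection achieves below 11.

11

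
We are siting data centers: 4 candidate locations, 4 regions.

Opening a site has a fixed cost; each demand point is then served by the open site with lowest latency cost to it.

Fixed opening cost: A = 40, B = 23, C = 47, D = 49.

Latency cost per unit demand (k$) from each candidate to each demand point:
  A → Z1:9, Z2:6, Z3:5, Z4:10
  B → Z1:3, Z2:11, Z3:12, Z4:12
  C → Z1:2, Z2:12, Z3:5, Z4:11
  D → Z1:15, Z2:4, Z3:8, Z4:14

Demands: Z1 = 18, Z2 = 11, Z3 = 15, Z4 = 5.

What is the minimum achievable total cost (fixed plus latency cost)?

Open {C, D}: assign each demand point to its cheapest open site.
  Z1→C 18×2=36, Z2→D 11×4=44, Z3→C 15×5=75, Z4→C 5×11=55
  latency cost 210, fixed 96 → total 306.
Compare {A, B}: latency cost 245 + fixed 63 = 308.
Compare {A, C}: latency cost 227 + fixed 87 = 314.
Compare {B, C, D}: latency cost 210 + fixed 119 = 329.
All other subsets cost ≥ 308. Minimum total cost: 306.

306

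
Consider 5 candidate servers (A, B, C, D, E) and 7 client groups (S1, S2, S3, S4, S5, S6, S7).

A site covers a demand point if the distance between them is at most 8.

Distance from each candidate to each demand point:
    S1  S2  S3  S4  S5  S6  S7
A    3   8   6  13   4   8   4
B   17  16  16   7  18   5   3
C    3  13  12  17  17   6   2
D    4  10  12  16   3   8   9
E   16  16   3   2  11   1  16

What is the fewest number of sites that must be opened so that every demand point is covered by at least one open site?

Coverage sets (demand points within 8 of each site):
  A: {S1, S2, S3, S5, S6, S7}
  B: {S4, S6, S7}
  C: {S1, S6, S7}
  D: {S1, S5, S6}
  E: {S3, S4, S6}
No single site covers all 7 demand points.
But {A, B} covers everything, so the minimum is 2.

2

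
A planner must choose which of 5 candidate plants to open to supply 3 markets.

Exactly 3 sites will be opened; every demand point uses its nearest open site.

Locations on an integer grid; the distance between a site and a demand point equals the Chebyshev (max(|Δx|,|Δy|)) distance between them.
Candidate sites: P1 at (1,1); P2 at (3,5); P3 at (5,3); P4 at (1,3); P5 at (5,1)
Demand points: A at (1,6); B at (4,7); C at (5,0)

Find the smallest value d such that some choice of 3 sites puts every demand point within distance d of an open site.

Open {P1, P2, P5}.
  Farthest demand point is A at distance 2 (to P2); all others are ≤ 2.
With {P2, P3, P5} the worst case is 2.
With {P2, P4, P5} the worst case is 2.
No size-3 selection achieves below 2.

2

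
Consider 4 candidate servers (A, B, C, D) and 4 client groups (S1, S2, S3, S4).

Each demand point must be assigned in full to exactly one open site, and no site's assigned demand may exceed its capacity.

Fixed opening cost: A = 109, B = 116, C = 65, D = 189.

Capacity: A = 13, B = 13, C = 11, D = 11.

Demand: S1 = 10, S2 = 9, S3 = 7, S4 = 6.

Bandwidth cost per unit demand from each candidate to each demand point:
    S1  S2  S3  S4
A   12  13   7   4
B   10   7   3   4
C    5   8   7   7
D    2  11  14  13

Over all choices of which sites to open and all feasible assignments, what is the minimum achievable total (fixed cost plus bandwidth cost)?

Open {A, B, C}; cheapest assignment that respects the capacities:
  A (cap 13, load 13): S3, S4 — cost 7×7 + 6×4 = 73
  B (cap 13, load 9): S2 — cost 9×7 = 63
  C (cap 11, load 10): S1 — cost 10×5 = 50
  Shipping 186, fixed 290 → total 476.
  Any other capacity-feasible assignment to {A, B, C} ships for at least 186.
Compare {B, C, D}: its best feasible assignment gives total 507.
Compare {A, C, D}: its best feasible assignment gives total 528.
Every other set of open sites that can feasibly serve all demand totals ≥ 507 even under its best assignment. Minimum: 476.

476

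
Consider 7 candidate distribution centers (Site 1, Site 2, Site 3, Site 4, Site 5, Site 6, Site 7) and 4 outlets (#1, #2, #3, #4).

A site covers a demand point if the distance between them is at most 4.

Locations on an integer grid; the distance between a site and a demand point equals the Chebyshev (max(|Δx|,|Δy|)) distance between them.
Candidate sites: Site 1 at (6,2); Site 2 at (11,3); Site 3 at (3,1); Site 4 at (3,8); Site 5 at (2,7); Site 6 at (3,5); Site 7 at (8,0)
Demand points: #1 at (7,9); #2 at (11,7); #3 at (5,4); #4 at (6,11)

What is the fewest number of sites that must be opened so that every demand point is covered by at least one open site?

Coverage sets (demand points within 4 of each site):
  Site 1: {#3}
  Site 2: {#2}
  Site 3: {#3}
  Site 4: {#1, #3, #4}
  Site 5: {#3, #4}
  Site 6: {#1, #3}
  Site 7: {#3}
No single site covers all 4 demand points.
But {Site 2, Site 4} covers everything, so the minimum is 2.

2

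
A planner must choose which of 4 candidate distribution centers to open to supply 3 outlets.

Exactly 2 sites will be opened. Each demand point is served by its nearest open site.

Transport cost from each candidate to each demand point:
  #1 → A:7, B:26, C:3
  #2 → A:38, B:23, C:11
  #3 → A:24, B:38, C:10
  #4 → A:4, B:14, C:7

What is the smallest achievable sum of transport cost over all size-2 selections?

21

Open {#1, #4}.
  A→#4 4, B→#4 14, C→#1 3  ⇒ total 21.
Compare {#2, #4}: total 25.
Compare {#3, #4}: total 25.
No size-2 selection does better; minimum is 21.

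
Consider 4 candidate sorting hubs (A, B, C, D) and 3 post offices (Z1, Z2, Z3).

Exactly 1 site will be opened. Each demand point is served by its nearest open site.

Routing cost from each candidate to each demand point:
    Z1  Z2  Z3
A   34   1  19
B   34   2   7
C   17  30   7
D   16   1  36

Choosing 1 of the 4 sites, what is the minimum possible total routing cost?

Open {B}.
  Z1→B 34, Z2→B 2, Z3→B 7  ⇒ total 43.
Compare {D}: total 53.
Compare {A}: total 54.
No size-1 selection does better; minimum is 43.

43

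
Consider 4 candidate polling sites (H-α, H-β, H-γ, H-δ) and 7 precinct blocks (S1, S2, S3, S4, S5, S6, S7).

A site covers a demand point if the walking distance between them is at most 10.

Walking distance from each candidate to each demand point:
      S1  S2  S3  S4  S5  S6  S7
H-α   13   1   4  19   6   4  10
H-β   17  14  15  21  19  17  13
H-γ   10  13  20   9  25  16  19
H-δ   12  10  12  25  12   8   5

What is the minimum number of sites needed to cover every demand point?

Coverage sets (demand points within 10 of each site):
  H-α: {S2, S3, S5, S6, S7}
  H-β: {}
  H-γ: {S1, S4}
  H-δ: {S2, S6, S7}
No single site covers all 7 demand points.
But {H-α, H-γ} covers everything, so the minimum is 2.

2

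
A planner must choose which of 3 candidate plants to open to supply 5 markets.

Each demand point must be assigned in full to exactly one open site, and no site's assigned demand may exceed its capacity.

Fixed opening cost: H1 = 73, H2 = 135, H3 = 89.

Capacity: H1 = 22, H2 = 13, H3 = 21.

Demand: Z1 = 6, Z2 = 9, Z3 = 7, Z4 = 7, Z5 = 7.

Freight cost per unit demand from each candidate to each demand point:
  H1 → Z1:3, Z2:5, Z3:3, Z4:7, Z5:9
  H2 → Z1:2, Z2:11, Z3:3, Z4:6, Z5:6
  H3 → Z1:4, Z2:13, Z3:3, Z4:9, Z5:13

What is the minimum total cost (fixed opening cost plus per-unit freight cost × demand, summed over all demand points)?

Open {H1, H3}; cheapest assignment that respects the capacities:
  H1 (cap 22, load 22): Z1, Z2, Z5 — cost 6×3 + 9×5 + 7×9 = 126
  H3 (cap 21, load 14): Z3, Z4 — cost 7×3 + 7×9 = 84
  Shipping 210, fixed 162 → total 372.
  Any other capacity-feasible assignment to {H1, H3} ships for at least 210.
Compare {H1, H2, H3}: its best feasible assignment gives total 466.
Every other set of open sites that can feasibly serve all demand totals ≥ 466 even under its best assignment. Minimum: 372.

372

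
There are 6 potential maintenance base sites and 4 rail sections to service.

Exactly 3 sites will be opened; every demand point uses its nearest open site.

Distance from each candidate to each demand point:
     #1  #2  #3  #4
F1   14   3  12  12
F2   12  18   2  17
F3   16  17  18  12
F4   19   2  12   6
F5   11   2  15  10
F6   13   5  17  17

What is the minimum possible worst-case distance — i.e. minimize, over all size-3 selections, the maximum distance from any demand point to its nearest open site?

11

Open {F1, F2, F5}.
  Farthest demand point is #1 at distance 11 (to F5); all others are ≤ 11.
With {F2, F3, F5} the worst case is 11.
With {F2, F4, F5} the worst case is 11.
No size-3 selection achieves below 11.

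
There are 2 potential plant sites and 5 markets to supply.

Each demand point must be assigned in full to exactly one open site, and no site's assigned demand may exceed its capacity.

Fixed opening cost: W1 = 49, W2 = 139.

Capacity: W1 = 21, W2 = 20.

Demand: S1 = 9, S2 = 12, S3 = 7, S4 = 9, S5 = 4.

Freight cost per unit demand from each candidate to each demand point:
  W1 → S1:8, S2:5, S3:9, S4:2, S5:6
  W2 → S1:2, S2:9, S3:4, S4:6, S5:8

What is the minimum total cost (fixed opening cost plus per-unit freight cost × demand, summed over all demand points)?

344

Open {W1, W2}; cheapest assignment that respects the capacities:
  W1 (cap 21, load 21): S2, S4 — cost 12×5 + 9×2 = 78
  W2 (cap 20, load 20): S1, S3, S5 — cost 9×2 + 7×4 + 4×8 = 78
  Shipping 156, fixed 188 → total 344.
  Any other capacity-feasible assignment to {W1, W2} ships for at least 156.
Total demand is 41 and no other set of sites has combined capacity ≥ 41, so {W1, W2} is the only feasible choice of open sites. Minimum: 344.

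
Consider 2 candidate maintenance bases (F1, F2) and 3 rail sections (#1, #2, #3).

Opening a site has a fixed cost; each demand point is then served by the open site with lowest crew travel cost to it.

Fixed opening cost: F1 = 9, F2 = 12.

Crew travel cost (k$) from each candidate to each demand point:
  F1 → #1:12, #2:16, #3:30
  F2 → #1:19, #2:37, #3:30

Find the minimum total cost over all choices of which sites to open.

Open {F1}: assign each demand point to its cheapest open site.
  #1→F1 12, #2→F1 16, #3→F1 30
  crew travel cost 58, fixed 9 → total 67.
Compare {F1, F2}: crew travel cost 58 + fixed 21 = 79.
Compare {F2}: crew travel cost 86 + fixed 12 = 98.

67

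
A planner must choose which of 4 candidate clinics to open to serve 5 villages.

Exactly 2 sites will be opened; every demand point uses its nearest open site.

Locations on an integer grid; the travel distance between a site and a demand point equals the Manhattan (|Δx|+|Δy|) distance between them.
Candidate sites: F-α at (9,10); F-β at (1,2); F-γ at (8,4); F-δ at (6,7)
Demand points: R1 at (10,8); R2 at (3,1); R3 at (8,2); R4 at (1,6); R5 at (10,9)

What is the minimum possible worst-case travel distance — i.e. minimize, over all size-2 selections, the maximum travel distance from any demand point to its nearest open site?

Open {F-α, F-β}.
  Farthest demand point is R3 at travel distance 7 (to F-β); all others are ≤ 7.
With {F-β, F-γ} the worst case is 7.
With {F-β, F-δ} the worst case is 7.
No size-2 selection achieves below 7.

7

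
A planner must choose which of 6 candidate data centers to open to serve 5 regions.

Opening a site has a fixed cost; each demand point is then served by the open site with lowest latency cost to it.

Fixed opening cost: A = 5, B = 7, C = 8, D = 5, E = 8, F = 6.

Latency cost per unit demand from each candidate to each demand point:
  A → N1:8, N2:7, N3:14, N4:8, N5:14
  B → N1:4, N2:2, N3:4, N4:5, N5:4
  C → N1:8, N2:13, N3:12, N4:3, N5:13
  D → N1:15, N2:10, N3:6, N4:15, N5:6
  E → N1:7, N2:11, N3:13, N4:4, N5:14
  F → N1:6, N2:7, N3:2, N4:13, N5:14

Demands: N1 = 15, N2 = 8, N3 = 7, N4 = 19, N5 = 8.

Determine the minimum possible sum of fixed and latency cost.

Open {B, C, F}: assign each demand point to its cheapest open site.
  N1→B 15×4=60, N2→B 8×2=16, N3→F 7×2=14, N4→C 19×3=57, N5→B 8×4=32
  latency cost 179, fixed 21 → total 200.
Compare {A, B, C, F}: latency cost 179 + fixed 26 = 205.
Compare {B, C, D, F}: latency cost 179 + fixed 26 = 205.
Compare {B, C}: latency cost 193 + fixed 15 = 208.
All other subsets cost ≥ 205. Minimum total cost: 200.

200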